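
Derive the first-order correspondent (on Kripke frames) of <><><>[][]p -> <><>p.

forall x forall y (x R^3 y -> exists w (y R^2 w & x R^2 w))

This is a Sahlqvist (Geach-type) schema ◇^3□^2p → □^0◇^2p.
Minimal-valuation argument: fix x; take any y with xR^3y and any z with xR^0z. Set V(p) to the set of worlds R-reachable from y in exactly 2 steps. Then □^2p holds at y, so the antecedent holds at x; validity forces ◇^2p at z, giving a w with zR^2w and yR^2w.
First-order correspondent: forall x forall y (x R^3 y -> exists w (y R^2 w & x R^2 w)).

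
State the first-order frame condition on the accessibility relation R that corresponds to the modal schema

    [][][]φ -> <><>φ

This is a Sahlqvist (Geach-type) schema ◇^0□^3φ → □^0◇^2φ.
First-order correspondent: forall x exists w (x R^3 w & x R^2 w).

forall x exists w (x R^3 w & x R^2 w)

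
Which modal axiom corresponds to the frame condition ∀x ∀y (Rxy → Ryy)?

The condition is shift-reflexivity. The T□ schema □(□r → r) defines it.

□(□r → r)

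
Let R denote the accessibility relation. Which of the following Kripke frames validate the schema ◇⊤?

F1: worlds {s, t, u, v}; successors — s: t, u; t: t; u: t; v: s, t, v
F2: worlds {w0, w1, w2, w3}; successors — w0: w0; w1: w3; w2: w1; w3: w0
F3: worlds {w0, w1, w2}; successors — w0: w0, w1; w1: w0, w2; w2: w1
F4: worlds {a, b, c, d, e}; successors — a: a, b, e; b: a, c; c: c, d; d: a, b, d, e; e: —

F1, F2, F3

This is the axiom for seriality; its first-order frame correspondent is ∀x ∃y Rxy.
F1: condition met.
F2: condition met.
F3: condition met.
F4: fails — world e has no successor.
Valid on: F1, F2, F3.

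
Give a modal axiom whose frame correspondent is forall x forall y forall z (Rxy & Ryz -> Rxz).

□r → □□r

This is transitivity; the standard corresponding axiom is 4: □r → □□r.
Suppose □r→□□r is valid. Take Rxy, Ryz and set V(r)={w : Rxw}. Then □r at x, so □□r at x, so □r at y, so r at z, i.e. Rxz.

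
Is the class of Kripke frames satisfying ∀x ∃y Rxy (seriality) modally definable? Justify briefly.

Yes: it is seriality, defined by the D schema □r → ◇r.

Definable; □r → ◇r defines it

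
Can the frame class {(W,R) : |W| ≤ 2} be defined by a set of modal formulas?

Any modally definable frame class is closed under disjoint unions.
Any modal formula valid on each of 3 disjoint one-world frames is valid on their disjoint union (validity is preserved under disjoint unions). Each one-world frame has |W|=1≤2, but the union has |W|=3.
Hence having at most 2 worlds is not modally definable.

Not definable by any modal formula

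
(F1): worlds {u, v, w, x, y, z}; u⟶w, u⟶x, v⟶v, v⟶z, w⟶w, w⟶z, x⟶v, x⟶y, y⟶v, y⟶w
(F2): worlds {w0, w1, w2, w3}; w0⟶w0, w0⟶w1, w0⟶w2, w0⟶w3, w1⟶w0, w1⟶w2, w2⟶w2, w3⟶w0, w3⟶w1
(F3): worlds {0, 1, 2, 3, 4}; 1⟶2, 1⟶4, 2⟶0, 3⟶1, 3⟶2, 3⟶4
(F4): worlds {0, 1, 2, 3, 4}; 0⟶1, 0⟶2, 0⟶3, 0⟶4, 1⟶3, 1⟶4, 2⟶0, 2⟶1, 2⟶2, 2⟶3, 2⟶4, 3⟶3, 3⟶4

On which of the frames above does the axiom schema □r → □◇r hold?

(F2)

This is the axiom for a generalized confluence (Geach) condition; its first-order frame correspondent is ∀x ∀z (xRz → ∃w (xRw ∧ zRw)).
(F1): fails — uRx but no t with uRt and xRt.
(F2): holds.
(F3): fails — 1R2 but no w with 1Rw and 2Rw.
(F4): fails — 0R4 but no w with 0Rw and 4Rw.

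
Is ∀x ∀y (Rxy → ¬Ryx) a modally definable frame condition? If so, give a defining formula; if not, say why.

If a class were modally definable it would be closed under surjective bounded morphisms (Goldblatt–Thomason).
The 4-cycle (worlds 0,1,2,3 with 0→1→2→3→0) is asymmetric. Mapping every world to a single reflexive point • is a surjective bounded morphism, and the reflexive point is not asymmetric (R•• but asymmetry requires ¬R••).
So no modal formula (or set of formulas) defines exactly the asymmetric frames.

Not definable by any modal formula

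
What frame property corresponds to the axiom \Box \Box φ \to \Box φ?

Suppose □□φ→□φ is valid. Take Rxy and set V(φ)={w : xR²w}. Then □□φ at x, so □φ at x, so φ at y, i.e. ∃z(Rxz∧Rzy).

Density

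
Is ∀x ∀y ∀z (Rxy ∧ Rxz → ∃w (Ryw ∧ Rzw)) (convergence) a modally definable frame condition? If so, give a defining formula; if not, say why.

The condition is convergence. A defining modal formula is ◇□p → □◇p.
Suppose ◇□p→□◇p is valid. Take Rxy, Rxz and set V(p)={w : Ryw}. Then □p at y so ◇□p at x, so □◇p at x, so ◇p at z, giving w with Rzw and Ryw.

Yes, by ◇□p → □◇p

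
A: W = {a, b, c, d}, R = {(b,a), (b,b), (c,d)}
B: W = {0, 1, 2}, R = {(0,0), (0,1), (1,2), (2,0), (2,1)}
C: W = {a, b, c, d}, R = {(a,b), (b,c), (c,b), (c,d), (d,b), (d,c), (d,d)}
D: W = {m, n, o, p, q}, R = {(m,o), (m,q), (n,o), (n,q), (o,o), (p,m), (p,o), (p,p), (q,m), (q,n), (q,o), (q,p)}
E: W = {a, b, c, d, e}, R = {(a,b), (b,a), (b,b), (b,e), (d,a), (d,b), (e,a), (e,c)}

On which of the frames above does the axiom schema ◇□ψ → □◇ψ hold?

This is the axiom for convergence; its first-order frame correspondent is ∀x ∀y ∀z (Rxy ∧ Rxz → ∃w (Ryw ∧ Rzw)).
A: fails — Rba and Rba but a and a have no common successor.
B: fails — R00 and R01 but 0 and 1 have no common successor.
C: fails — Rdc and Rdb but c and b have no common successor.
D: satisfies the condition.
E: fails — Rba and Rbe but a and e have no common successor.

D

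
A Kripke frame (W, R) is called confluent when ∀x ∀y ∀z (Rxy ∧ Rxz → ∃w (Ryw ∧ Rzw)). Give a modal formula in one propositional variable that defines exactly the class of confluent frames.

This is convergence; the standard corresponding axiom is .2: ◇□p → □◇p.

◇□p → □◇p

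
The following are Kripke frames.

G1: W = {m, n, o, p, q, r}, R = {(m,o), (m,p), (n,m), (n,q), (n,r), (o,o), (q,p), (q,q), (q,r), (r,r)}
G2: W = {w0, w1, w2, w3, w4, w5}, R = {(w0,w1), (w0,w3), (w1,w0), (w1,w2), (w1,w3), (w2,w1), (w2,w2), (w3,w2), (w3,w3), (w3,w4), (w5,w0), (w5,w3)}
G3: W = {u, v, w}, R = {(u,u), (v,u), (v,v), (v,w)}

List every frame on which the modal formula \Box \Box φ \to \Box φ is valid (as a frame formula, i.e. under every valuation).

The schema corresponds to density: \forall x \forall y (Rxy \to \exists z (Rxz \wedge Rzy)).
G1: fails — Rnm but no z with Rnz and Rzm.
G2: fails — Rw1w0 but no z with Rw1z and Rzw0.
G3: condition met.

G3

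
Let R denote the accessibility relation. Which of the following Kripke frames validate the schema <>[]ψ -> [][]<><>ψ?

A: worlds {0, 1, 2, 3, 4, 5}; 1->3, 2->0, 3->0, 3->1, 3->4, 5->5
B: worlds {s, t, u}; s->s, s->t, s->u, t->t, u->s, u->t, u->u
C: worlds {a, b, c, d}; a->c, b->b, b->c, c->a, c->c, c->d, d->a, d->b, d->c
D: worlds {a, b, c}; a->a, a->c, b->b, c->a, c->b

This is the axiom for a generalized confluence (Geach) condition; its first-order frame correspondent is forall x forall y forall z ((xRy & x R^2 z) -> exists w (yRw & z R^2 w)).
A: fails — 1R3, 1R²0 but no w with 3Rw and 0R²w.
B: ✓.
C: ✓.
D: fails — aRa, aR²b but no w with aRw and bR²w.

B, C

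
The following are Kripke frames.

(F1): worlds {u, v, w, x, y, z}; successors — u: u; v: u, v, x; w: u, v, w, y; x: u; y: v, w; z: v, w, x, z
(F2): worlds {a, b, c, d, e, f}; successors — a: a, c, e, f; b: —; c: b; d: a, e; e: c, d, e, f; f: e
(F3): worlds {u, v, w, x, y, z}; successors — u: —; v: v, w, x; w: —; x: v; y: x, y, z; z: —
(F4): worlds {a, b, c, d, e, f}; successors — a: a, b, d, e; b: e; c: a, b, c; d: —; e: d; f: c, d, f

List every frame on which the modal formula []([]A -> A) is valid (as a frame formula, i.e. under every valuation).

none

Frame correspondent (Sahlqvist): forall x forall y (Rxy -> Ryy) — i.e. shift-reflexivity.
(F1): fails — Rzx but not Rxx.
(F2): fails — Rec but not Rcc.
(F3): fails — Ryx but not Rxx.
(F4): fails — Rfd but not Rdd.
Valid on no frame.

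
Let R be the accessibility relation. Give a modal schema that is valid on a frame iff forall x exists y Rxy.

This is seriality; the standard corresponding axiom is D: □q → ◇q.
Suppose □q→◇q is valid. At any x set V(q)=W. Then □q at x, so ◇q at x, so x has a successor.

□q → ◇q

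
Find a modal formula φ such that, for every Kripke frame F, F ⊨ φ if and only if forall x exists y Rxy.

The condition is seriality. The D schema □s → ◇s defines it.
Suppose □s→◇s is valid. At any x set V(s)=W. Then □s at x, so ◇s at x, so x has a successor.

□s → ◇s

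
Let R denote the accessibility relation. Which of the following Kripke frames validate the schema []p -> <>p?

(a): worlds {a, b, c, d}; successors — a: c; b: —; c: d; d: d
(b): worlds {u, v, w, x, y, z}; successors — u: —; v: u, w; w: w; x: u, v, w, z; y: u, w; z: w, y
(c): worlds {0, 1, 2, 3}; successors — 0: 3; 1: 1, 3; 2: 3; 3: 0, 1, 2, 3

The schema corresponds to seriality: forall x exists y Rxy.
(a): fails — world b has no successor.
(b): fails — world u has no successor.
(c): ✓.
Valid on: (c).

(c)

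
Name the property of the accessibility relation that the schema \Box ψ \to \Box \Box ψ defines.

transitivity

Suppose □ψ→□□ψ is valid. Take Rxy, Ryz and set V(ψ)={w : Rxw}. Then □ψ at x, so □□ψ at x, so □ψ at y, so ψ at z, i.e. Rxz.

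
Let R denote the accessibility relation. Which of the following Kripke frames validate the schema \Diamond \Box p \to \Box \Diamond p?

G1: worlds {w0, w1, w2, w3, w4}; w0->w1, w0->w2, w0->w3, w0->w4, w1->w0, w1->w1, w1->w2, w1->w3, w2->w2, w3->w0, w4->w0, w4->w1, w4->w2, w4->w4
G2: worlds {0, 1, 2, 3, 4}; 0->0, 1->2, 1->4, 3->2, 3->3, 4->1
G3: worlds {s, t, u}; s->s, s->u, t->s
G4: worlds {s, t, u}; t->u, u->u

This is the axiom for convergence; its first-order frame correspondent is \forall x \forall y \forall z (Rxy \wedge Rxz \to \exists w (Ryw \wedge Rzw)).
G1: fails — Rw0w2 and Rw0w3 but w2 and w3 have no common successor.
G2: fails — R12 and R12 but 2 and 2 have no common successor.
G3: fails — Rsu and Rsu but u and u have no common successor.
G4: satisfies the condition.

G4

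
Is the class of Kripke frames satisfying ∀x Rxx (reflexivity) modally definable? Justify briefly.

Definable; □r → r defines it

This is a Sahlqvist condition; the T axiom □r → r defines it.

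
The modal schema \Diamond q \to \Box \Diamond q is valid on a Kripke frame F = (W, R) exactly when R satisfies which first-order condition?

This schema is the 5 axiom.
It corresponds to the Euclidean property: \forall x \forall y \forall z (Rxy \wedge Rxz \to Ryz).

the Euclidean property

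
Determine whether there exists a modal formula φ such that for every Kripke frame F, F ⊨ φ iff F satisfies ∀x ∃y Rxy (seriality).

Yes: it is seriality, defined by the D schema □p → ◇p.
Suppose □p→◇p is valid. At any x set V(p)=W. Then □p at x, so ◇p at x, so x has a successor.

Yes — defined by □p → ◇p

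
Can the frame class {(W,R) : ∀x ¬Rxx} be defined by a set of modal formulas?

No

Modal frame validity is preserved under surjective bounded morphisms.
The 2-cycle (worlds a,b with a→b→a) is irreflexive, and the map sending every world to a single reflexive point • is a surjective bounded morphism (forth: every edge maps to (•,•); back: every world has a successor). So any modal formula valid on the 2-cycle is also valid on the reflexive point, which is not irreflexive.
So no modal formula (or set of formulas) defines exactly the irreflexive frames.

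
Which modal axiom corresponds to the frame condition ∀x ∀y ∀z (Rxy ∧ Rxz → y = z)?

◇ψ → □ψ

This is partial functionality; the standard corresponding axiom is CD: ◇ψ → □ψ.
Suppose ◇ψ→□ψ is valid. Take Rxy, Rxz and set V(ψ)={y}. Then ◇ψ at x, so □ψ at x, so ψ at z, i.e. z=y.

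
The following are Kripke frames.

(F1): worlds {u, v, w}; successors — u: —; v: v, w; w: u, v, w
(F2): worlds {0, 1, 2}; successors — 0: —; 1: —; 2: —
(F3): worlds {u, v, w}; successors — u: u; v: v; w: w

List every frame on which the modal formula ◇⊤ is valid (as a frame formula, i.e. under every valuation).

The schema corresponds to seriality: ∀x ∃y Rxy.
(F1): fails — world u has no successor.
(F2): fails — world 0 has no successor.
(F3): ✓.
Valid on: (F3).

(F3)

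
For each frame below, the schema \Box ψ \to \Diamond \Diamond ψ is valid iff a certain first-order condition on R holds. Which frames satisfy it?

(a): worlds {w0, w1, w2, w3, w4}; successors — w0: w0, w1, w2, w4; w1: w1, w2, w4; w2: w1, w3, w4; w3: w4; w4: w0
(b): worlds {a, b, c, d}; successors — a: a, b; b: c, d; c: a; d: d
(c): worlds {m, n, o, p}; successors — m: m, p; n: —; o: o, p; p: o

(b)

Frame correspondent (Sahlqvist): \forall x \exists w (xRw \wedge x R^2 w) — i.e. a generalized confluence (Geach) condition.
(a): fails — at w3 but no w with w3Rw and w3R²w.
(b): ✓.
(c): fails — at n but no w with nRw and nR²w.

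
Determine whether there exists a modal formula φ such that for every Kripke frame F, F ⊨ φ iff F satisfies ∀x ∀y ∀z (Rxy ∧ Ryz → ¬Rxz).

Not definable by any modal formula

If a class were modally definable it would be closed under surjective bounded morphisms (Goldblatt–Thomason).
The 7-cycle (worlds 0,1,2,3,4,5,6 with 0→1→2→3→4→5→6→0) is intransitive. Mapping every world to a single reflexive point • is a surjective bounded morphism; the reflexive point is not intransitive (R••∧R•• but R••).
So the class is not modally definable.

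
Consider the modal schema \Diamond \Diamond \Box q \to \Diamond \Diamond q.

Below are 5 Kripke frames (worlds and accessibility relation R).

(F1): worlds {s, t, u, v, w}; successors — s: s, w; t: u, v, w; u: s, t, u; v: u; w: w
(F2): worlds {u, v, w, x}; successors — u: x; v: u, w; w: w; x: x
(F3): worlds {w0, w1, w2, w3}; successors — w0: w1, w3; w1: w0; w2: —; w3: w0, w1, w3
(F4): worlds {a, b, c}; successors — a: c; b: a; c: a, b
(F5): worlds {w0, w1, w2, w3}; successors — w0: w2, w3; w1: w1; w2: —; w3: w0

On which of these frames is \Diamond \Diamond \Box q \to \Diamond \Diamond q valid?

The schema corresponds to a generalized confluence (Geach) condition: \forall x \forall y (x R^2 y \to \exists w (yRw \wedge x R^2 w)).
(F1): satisfies the condition.
(F2): satisfies the condition.
(F3): fails — w1R²w1 but no w with w1Rw and w1R²w.
(F4): fails — aR²a but no w with aRw and aR²w.
(F5): fails — w0R²w0 but no w with w0Rw and w0R²w.
Valid on: (F1), (F2).

(F1), (F2)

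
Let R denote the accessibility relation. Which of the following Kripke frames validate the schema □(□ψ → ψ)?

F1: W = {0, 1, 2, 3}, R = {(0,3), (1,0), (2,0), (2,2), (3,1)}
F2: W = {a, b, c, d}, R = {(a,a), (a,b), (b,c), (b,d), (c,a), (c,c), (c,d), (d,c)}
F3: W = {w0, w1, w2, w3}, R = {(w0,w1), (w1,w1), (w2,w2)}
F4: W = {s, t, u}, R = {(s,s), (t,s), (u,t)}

F3

This is the axiom for shift-reflexivity; its first-order frame correspondent is ∀x ∀y (Rxy → Ryy).
F1: fails — R10 but not R00.
F2: fails — Rcd but not Rdd.
F3: holds.
F4: fails — Rut but not Rtt.
Valid on: F3.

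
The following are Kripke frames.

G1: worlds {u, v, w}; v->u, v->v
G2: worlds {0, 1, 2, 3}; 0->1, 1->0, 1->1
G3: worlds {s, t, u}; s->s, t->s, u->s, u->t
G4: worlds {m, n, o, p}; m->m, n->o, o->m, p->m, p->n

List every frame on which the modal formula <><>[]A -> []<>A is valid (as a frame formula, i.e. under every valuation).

This is the axiom for a generalized confluence (Geach) condition; its first-order frame correspondent is forall x forall y forall z ((x R^2 y & xRz) -> exists w (yRw & zRw)).
G1: fails — vR²u, vRu but no t with uRt and uRt.
G2: ✓.
G3: ✓.
G4: fails — pR²m, pRn but no w with mRw and nRw.
Valid on: G2, G3.

G2, G3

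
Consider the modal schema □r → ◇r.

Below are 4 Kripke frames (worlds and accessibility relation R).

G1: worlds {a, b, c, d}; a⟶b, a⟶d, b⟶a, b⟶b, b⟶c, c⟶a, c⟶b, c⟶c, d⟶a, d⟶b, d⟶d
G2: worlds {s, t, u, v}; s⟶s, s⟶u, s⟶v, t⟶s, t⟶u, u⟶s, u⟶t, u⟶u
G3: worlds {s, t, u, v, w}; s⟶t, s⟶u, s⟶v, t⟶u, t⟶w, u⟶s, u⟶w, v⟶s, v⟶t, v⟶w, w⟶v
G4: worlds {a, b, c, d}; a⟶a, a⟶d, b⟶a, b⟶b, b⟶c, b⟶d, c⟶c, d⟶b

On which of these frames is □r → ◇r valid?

This is the axiom for seriality; its first-order frame correspondent is ∀x ∃y Rxy.
G1: condition met.
G2: fails — world v has no successor.
G3: condition met.
G4: condition met.
Valid on: G1, G3, G4.

G1, G3, G4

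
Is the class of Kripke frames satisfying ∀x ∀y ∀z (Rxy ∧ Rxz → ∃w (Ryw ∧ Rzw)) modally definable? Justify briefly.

Yes: it is convergence, defined by the .2 schema ◇□p → □◇p.
Suppose ◇□p→□◇p is valid. Take Rxy, Rxz and set V(p)={w : Ryw}. Then □p at y so ◇□p at x, so □◇p at x, so ◇p at z, giving w with Rzw and Ryw.

Yes — defined by ◇□p → □◇p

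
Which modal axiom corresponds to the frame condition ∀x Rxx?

□s → s

This is reflexivity; the standard corresponding axiom is T: □s → s.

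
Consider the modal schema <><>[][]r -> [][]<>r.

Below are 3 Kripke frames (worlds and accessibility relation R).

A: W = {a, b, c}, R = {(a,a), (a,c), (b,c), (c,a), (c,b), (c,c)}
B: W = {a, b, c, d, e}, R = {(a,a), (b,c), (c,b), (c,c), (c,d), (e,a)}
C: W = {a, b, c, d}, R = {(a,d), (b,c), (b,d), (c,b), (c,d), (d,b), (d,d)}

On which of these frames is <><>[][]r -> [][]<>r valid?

The schema corresponds to a generalized confluence (Geach) condition: forall x forall y forall z ((x R^2 y & x R^2 z) -> exists w (y R^2 w & zRw)).
A: condition met.
B: fails — bR²b, bR²d but no w with bR²w and dRw.
C: condition met.

A, C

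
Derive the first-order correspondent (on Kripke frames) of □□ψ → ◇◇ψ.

This is a Sahlqvist (Geach-type) schema ◇^0□^2ψ → □^0◇^2ψ.
First-order correspondent: ∀x ∃w (xR²w ∧ xR²w).

∀x ∃w (xR²w ∧ xR²w)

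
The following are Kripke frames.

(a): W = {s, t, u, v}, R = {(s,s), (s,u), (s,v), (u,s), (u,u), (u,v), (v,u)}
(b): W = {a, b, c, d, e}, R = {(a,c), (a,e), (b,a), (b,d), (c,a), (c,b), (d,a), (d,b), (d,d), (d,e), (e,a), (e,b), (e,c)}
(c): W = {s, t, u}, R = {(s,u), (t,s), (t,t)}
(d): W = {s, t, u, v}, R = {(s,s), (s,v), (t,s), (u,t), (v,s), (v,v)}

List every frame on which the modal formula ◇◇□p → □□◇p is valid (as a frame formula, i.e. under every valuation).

The schema corresponds to a generalized confluence (Geach) condition: ∀x ∀y ∀z ((xR²y ∧ xR²z) → ∃w (yRw ∧ zRw)).
(a): satisfies the condition.
(b): fails — aR²a, aR²b but no w with aRw and bRw.
(c): fails — tR²s, tR²t but no w with sRw and tRw.
(d): satisfies the condition.
Valid on: (a), (d).

(a), (d)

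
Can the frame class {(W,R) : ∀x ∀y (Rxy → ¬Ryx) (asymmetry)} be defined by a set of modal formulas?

Not modally definable

If a class were modally definable it would be closed under surjective bounded morphisms (Goldblatt–Thomason).
The 4-cycle (worlds a,b,c,d with a→b→c→d→a) is asymmetric. Mapping every world to a single reflexive point • is a surjective bounded morphism, and the reflexive point is not asymmetric (R•• but asymmetry requires ¬R••).
So no modal formula (or set of formulas) defines exactly the asymmetric frames.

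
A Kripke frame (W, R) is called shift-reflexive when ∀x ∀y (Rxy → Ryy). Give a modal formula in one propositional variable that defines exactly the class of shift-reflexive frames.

A defining formula is □(□p → p) (the T□ axiom).
Suppose □(□p→p) is valid. Take Rxy and set V(p)={w : Ryw}. Then at y, □p holds; since □(□p→p) at x, □p→p at y, so p at y, i.e. Ryy.

□(□p → p)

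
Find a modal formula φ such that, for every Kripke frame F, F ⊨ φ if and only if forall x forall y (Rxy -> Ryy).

□(□p → p)

The condition is shift-reflexivity. The T□ schema □(□p → p) defines it.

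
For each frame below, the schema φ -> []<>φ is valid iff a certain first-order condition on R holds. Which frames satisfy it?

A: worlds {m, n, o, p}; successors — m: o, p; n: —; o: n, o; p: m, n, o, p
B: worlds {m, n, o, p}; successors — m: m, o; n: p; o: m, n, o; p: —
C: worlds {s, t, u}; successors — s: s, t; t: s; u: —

Frame correspondent (Sahlqvist): forall x forall y (Rxy -> Ryx) — i.e. symmetry.
A: fails — Ron but not Rno.
B: fails — Ron but not Rno.
C: holds.
Valid on: C.

C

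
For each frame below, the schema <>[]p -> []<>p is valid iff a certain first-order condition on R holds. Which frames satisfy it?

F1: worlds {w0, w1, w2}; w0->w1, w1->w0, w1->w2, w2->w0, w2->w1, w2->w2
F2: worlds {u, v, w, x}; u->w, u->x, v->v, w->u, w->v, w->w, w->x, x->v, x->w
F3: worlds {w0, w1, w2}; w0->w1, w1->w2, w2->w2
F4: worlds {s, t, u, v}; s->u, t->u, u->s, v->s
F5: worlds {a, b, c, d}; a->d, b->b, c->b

The schema corresponds to convergence: forall x forall y forall z (Rxy & Rxz -> exists w (Ryw & Rzw)).
F1: fails — Rw2w1 and Rw2w0 but w1 and w0 have no common successor.
F2: fails — Rwu and Rwv but u and v have no common successor.
F3: satisfies the condition.
F4: satisfies the condition.
F5: fails — Rad and Rad but d and d have no common successor.

F3, F4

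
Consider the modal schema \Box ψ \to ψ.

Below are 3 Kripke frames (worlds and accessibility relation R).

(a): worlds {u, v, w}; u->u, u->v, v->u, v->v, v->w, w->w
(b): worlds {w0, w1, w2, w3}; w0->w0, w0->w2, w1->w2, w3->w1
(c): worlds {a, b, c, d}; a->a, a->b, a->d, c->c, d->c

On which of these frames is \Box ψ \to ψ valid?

(a)

The schema corresponds to reflexivity: \forall x Rxx.
(a): holds.
(b): fails — world w1 does not see itself.
(c): fails — world b does not see itself.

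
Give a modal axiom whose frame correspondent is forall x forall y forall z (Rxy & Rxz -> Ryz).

◇r → □◇r

The condition is the Euclidean property. The 5 schema ◇r → □◇r defines it.
Suppose ◇r→□◇r is valid. Take Rxy, Rxz and set V(r)={y}. Then ◇r at x, so □◇r at x, so ◇r at z, so some w with Rzw has r; w=y, i.e. Rzy. By symmetry of the argument, Ryz.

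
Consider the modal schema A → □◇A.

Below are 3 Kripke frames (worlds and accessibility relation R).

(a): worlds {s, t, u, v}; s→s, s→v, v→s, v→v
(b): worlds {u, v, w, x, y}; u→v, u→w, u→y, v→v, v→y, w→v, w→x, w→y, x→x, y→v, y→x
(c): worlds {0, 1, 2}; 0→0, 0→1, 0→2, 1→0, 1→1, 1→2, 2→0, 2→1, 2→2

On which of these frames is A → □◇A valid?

(a), (c)

This is the axiom for symmetry; its first-order frame correspondent is ∀x ∀y (Rxy → Ryx).
(a): ✓.
(b): fails — Ruv but not Rvu.
(c): ✓.
Valid on: (a), (c).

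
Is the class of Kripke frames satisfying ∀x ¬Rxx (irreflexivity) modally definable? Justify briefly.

If a class were modally definable it would be closed under surjective bounded morphisms (Goldblatt–Thomason).
The 5-cycle (worlds 0,1,2,3,4 with 0→1→2→3→4→0) is irreflexive, and the map sending every world to a single reflexive point • is a surjective bounded morphism (forth: every edge maps to (•,•); back: every world has a successor). So any modal formula valid on the 5-cycle is also valid on the reflexive point, which is not irreflexive.
So no modal formula (or set of formulas) defines exactly the irreflexive frames.

Not modally definable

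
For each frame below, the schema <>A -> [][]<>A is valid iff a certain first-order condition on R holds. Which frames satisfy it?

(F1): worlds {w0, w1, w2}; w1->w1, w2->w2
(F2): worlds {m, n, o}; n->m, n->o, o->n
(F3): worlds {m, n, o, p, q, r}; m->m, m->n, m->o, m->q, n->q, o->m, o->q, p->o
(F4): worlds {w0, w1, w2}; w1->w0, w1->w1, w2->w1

The schema corresponds to a generalized confluence (Geach) condition: forall x forall y forall z ((xRy & x R^2 z) -> exists w (y = w & zRw)).
(F1): satisfies the condition.
(F2): fails — oRn, oR²m but no w with n=w and mRw.
(F3): fails — mRm, mR²n but no w with m=w and nRw.
(F4): fails — w1Rw0, w1R²w0 but no w with w0=w and w0Rw.

(F1)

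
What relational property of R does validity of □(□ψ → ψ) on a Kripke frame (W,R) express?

shift-reflexivity

This schema is the T□ axiom.
It corresponds to shift-reflexivity: ∀x ∀y (Rxy → Ryy).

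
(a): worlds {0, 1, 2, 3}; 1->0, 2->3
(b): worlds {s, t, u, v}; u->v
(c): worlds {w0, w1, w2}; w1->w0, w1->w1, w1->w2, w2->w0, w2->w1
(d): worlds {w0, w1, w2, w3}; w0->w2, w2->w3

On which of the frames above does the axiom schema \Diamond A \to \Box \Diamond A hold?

Frame correspondent (Sahlqvist): \forall x \forall y \forall z (Rxy \wedge Rxz \to Ryz) — i.e. the Euclidean property.
(a): fails — R10 and R10 but not R00.
(b): fails — Ruv and Ruv but not Rvv.
(c): fails — Rw1w2 and Rw1w2 but not Rw2w2.
(d): fails — Rw0w2 and Rw0w2 but not Rw2w2.
Valid on no frame.

none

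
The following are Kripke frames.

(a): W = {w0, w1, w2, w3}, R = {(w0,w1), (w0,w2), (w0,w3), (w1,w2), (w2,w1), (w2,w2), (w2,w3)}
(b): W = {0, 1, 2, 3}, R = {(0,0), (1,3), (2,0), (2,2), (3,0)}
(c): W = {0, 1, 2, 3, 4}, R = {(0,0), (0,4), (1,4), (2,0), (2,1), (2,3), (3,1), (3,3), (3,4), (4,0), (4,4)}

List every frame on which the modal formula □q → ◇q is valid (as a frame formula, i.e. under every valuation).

Frame correspondent (Sahlqvist): ∀x ∃y Rxy — i.e. seriality.
(a): fails — world w3 has no successor.
(b): satisfies the condition.
(c): satisfies the condition.
Valid on: (b), (c).

(b), (c)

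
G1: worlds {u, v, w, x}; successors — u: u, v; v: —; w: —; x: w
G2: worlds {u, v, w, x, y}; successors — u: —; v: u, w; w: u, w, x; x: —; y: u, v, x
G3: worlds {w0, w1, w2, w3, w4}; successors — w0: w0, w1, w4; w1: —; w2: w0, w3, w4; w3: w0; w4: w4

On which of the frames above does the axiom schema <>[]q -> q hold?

none

Frame correspondent (Sahlqvist): forall x forall y (Rxy -> Ryx) — i.e. symmetry.
G1: fails — Ruv but not Rvu.
G2: fails — Ryx but not Rxy.
G3: fails — Rw0w4 but not Rw4w0.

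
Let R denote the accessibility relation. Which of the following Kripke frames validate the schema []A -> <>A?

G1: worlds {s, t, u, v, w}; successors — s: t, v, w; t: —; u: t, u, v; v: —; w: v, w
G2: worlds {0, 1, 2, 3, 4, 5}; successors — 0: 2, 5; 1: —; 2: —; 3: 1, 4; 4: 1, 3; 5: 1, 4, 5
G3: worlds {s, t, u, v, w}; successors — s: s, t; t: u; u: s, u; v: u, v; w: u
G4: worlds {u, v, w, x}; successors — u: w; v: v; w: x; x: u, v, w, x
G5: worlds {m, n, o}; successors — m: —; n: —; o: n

G3, G4

The schema corresponds to seriality: forall x exists y Rxy.
G1: fails — world t has no successor.
G2: fails — world 1 has no successor.
G3: condition met.
G4: condition met.
G5: fails — world m has no successor.
Valid on: G3, G4.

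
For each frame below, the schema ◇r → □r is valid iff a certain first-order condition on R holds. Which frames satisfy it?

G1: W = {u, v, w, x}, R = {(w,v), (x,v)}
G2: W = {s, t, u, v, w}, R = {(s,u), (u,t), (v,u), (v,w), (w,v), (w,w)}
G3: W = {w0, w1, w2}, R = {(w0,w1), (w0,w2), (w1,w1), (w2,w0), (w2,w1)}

G1

The schema corresponds to partial functionality: ∀x ∀y ∀z (Rxy ∧ Rxz → y = z).
G1: condition met.
G2: fails — v sees both u and w.
G3: fails — w0 sees both w1 and w2.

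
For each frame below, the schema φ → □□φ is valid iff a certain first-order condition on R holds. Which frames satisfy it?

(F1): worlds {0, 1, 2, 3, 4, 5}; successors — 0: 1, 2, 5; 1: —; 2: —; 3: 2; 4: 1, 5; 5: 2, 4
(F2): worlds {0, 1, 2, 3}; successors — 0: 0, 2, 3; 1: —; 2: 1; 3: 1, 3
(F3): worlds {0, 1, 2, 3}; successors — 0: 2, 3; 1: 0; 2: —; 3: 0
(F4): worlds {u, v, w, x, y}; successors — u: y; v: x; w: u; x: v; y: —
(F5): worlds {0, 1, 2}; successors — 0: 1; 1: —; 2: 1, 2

This is the axiom for a generalized confluence (Geach) condition; its first-order frame correspondent is ∀x ∀z (xR²z → ∃w (x = w ∧ z = w)).
(F1): fails — 0R²2 but 0 ≠ 2.
(F2): fails — 0R²1 but 0 ≠ 1.
(F3): fails — 1R²2 but 1 ≠ 2.
(F4): fails — wR²y but w ≠ y.
(F5): fails — 2R²1 but 2 ≠ 1.
Valid on no frame.

none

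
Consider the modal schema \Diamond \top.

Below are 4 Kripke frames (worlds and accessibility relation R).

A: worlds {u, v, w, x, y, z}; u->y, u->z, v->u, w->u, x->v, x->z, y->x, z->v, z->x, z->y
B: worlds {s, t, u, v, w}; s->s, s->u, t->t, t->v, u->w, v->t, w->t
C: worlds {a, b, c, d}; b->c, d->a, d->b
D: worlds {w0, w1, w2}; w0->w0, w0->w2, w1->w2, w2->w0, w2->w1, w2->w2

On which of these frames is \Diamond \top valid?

A, B, D

The schema corresponds to seriality: \forall x \exists y Rxy.
A: holds.
B: holds.
C: fails — world a has no successor.
D: holds.
Valid on: A, B, D.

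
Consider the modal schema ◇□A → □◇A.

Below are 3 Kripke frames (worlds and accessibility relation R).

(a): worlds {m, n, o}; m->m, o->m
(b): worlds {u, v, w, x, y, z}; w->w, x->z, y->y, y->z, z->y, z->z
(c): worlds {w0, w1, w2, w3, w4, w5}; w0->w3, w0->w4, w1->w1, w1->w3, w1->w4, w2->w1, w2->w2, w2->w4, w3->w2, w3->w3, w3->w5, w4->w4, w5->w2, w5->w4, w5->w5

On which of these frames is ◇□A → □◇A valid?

(a), (b)

This is the axiom for convergence; its first-order frame correspondent is ∀x ∀y ∀z (Rxy ∧ Rxz → ∃w (Ryw ∧ Rzw)).
(a): condition met.
(b): condition met.
(c): fails — Rw0w4 and Rw0w3 but w4 and w3 have no common successor.
Valid on: (a), (b).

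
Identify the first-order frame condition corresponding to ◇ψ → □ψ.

partial functionality: ∀x ∀y ∀z (Rxy ∧ Rxz → y = z)

Suppose ◇ψ→□ψ is valid. Take Rxy, Rxz and set V(ψ)={y}. Then ◇ψ at x, so □ψ at x, so ψ at z, i.e. z=y.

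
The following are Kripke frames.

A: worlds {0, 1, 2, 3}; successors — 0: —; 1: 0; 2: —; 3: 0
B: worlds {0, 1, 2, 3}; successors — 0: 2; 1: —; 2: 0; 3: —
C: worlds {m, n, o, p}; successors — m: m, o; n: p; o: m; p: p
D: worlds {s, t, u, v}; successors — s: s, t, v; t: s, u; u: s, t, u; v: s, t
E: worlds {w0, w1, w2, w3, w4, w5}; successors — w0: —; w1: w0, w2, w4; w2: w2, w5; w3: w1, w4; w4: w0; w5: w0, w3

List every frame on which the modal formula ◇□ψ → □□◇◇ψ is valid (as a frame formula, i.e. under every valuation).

This is the axiom for a generalized confluence (Geach) condition; its first-order frame correspondent is ∀x ∀y ∀z ((xRy ∧ xR²z) → ∃w (yRw ∧ zR²w)).
A: holds.
B: holds.
C: holds.
D: holds.
E: fails — w1Rw0, w1R²w0 but no w with w0Rw and w0R²w.

A, B, C, D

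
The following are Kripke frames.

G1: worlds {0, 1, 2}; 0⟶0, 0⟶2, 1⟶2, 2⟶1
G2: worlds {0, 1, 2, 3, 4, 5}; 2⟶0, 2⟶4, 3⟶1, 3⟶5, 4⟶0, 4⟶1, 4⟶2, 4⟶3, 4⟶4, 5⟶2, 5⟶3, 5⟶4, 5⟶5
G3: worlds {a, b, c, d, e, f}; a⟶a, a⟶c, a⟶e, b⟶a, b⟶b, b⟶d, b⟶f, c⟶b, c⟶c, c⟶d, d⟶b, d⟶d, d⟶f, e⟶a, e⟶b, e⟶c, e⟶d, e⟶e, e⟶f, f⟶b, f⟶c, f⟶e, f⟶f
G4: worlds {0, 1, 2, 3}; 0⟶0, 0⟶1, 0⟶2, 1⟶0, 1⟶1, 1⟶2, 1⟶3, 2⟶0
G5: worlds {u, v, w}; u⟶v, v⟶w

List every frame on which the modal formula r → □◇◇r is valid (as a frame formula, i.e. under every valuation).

none

This is the axiom for a generalized confluence (Geach) condition; its first-order frame correspondent is ∀x ∀z (xRz → ∃w (x = w ∧ zR²w)).
G1: fails — 0R2 but no w with 0=w and 2R²w.
G2: fails — 2R0 but no w with 2=w and 0R²w.
G3: fails — eRc but no w with e=w and cR²w.
G4: fails — 1R3 but no w with 1=w and 3R²w.
G5: fails — uRv but no t with u=t and vR²t.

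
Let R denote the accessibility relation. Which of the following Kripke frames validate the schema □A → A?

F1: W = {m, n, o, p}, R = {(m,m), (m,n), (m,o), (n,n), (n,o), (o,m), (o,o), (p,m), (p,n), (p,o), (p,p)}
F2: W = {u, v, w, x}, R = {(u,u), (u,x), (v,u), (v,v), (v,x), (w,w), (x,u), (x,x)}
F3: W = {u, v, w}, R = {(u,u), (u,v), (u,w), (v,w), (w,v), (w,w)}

Frame correspondent (Sahlqvist): ∀x Rxx — i.e. reflexivity.
F1: holds.
F2: holds.
F3: fails — world v does not see itself.

F1, F2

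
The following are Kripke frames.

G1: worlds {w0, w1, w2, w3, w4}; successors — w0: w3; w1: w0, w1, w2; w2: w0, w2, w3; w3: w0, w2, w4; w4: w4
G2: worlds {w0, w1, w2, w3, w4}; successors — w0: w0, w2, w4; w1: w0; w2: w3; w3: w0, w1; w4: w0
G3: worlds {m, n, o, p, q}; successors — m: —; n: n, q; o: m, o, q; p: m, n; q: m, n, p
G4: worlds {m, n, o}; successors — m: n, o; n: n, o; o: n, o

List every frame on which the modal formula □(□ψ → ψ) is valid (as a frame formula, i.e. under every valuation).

G4

This is the axiom for shift-reflexivity; its first-order frame correspondent is ∀x ∀y (Rxy → Ryy).
G1: fails — Rw1w0 but not Rw0w0.
G2: fails — Rw0w4 but not Rw4w4.
G3: fails — Rom but not Rmm.
G4: condition met.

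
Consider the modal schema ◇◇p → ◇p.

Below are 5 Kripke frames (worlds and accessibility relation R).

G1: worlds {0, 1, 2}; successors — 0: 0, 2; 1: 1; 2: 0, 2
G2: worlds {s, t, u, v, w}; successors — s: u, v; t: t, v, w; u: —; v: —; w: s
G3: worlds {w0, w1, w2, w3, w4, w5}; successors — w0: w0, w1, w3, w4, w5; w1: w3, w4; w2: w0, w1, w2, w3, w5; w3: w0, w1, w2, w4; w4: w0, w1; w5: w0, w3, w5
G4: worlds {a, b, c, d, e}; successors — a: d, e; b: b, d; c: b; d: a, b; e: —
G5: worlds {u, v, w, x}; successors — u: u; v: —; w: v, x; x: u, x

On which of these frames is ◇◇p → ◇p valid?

G1

This is the axiom for transitivity; its first-order frame correspondent is ∀x ∀y ∀z (Rxy ∧ Ryz → Rxz).
G1: holds.
G2: fails — Rtw and Rws but not Rts.
G3: fails — Rw3w1 and Rw1w3 but not Rw3w3.
G4: fails — Rcb and Rbd but not Rcd.
G5: fails — Rwx and Rxu but not Rwu.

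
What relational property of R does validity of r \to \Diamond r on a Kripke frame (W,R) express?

reflexivity: \forall x Rxx

Equivalently (dual form): □r → r.
Suppose □r→r is valid. At any x set V(r)={w : Rxw}. Then □r holds at x, so r holds at x, i.e. Rxx.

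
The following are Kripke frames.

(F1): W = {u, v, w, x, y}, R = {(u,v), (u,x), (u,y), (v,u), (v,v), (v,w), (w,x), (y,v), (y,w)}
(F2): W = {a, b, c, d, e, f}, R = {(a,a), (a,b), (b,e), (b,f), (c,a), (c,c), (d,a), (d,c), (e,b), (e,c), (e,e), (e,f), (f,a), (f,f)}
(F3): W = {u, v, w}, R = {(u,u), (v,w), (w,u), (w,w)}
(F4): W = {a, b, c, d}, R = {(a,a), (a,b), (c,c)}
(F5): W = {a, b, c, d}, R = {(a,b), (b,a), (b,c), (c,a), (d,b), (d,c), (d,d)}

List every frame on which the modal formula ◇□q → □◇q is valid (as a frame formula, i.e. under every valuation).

Frame correspondent (Sahlqvist): ∀x ∀y ∀z (Rxy ∧ Rxz → ∃w (Ryw ∧ Rzw)) — i.e. convergence.
(F1): fails — Ruv and Rux but v and x have no common successor.
(F2): fails — Rab and Raa but b and a have no common successor.
(F3): holds.
(F4): fails — Raa and Rab but a and b have no common successor.
(F5): fails — Rbc and Rba but c and a have no common successor.
Valid on: (F3).

(F3)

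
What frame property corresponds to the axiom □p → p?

Reflexivity

Suppose □p→p is valid. At any x set V(p)={w : Rxw}. Then □p holds at x, so p holds at x, i.e. Rxx.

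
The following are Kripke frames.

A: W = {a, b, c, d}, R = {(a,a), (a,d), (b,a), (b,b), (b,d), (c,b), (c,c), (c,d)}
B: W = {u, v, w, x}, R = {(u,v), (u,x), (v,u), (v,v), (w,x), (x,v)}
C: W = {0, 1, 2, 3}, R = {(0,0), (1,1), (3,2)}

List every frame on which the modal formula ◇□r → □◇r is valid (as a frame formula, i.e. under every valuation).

The schema corresponds to convergence: ∀x ∀y ∀z (Rxy ∧ Rxz → ∃w (Ryw ∧ Rzw)).
A: fails — Raa and Rad but a and d have no common successor.
B: holds.
C: fails — R32 and R32 but 2 and 2 have no common successor.
Valid on: B.

B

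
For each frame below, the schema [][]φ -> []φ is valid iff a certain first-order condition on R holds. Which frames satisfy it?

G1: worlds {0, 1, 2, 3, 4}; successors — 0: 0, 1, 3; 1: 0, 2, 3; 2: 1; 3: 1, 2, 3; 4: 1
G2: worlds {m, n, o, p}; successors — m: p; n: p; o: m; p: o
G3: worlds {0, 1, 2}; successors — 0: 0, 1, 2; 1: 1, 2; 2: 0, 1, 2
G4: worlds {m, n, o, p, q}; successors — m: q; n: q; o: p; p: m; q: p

This is the axiom for density; its first-order frame correspondent is forall x forall y (Rxy -> exists z (Rxz & Rzy)).
G1: fails — R21 but no z with R2z and Rz1.
G2: fails — Rom but no z with Roz and Rzm.
G3: ✓.
G4: fails — Rop but no z with Roz and Rzp.
Valid on: G3.

G3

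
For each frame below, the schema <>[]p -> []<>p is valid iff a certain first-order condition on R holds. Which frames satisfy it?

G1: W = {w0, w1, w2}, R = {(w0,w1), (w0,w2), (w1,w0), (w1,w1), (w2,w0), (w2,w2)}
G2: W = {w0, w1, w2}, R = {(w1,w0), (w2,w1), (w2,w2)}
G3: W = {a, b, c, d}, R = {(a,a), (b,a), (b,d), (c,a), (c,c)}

This is the axiom for convergence; its first-order frame correspondent is forall x forall y forall z (Rxy & Rxz -> exists w (Ryw & Rzw)).
G1: holds.
G2: fails — Rw1w0 and Rw1w0 but w0 and w0 have no common successor.
G3: fails — Rba and Rbd but a and d have no common successor.

G1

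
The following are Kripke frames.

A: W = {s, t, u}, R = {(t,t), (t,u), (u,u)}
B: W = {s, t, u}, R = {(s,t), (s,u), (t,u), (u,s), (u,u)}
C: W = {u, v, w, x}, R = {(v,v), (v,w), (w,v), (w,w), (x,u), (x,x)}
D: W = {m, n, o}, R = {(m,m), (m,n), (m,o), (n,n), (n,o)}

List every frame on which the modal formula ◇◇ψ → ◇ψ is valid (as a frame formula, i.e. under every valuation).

A, C, D

Frame correspondent (Sahlqvist): ∀x ∀y ∀z (Rxy ∧ Ryz → Rxz) — i.e. transitivity.
A: ✓.
B: fails — Rus and Rst but not Rut.
C: ✓.
D: ✓.
Valid on: A, C, D.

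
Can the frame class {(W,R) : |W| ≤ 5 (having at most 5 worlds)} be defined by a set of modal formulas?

If a class were modally definable it would be closed under disjoint unions (Goldblatt–Thomason).
Any modal formula valid on each of 6 disjoint one-world frames is valid on their disjoint union (validity is preserved under disjoint unions). Each one-world frame has |W|=1≤5, but the union has |W|=6.
Hence having at most 5 worlds is not modally definable.

Not modally definable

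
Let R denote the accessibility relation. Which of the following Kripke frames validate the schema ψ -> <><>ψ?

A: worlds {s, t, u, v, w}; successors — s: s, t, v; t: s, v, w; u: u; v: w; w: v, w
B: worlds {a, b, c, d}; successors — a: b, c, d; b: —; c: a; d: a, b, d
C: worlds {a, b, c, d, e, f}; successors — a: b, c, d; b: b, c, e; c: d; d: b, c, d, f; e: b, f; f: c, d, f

A

The schema corresponds to a generalized confluence (Geach) condition: forall x exists w (x = w & x R^2 w).
A: holds.
B: fails — at b but no w with b=w and bR²w.
C: fails — at a but no w with a=w and aR²w.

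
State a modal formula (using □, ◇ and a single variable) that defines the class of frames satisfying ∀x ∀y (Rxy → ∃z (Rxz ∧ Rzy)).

This is density; the standard corresponding axiom is C4: □□p → □p.
Suppose □□p→□p is valid. Take Rxy and set V(p)={w : xR²w}. Then □□p at x, so □p at x, so p at y, i.e. ∃z(Rxz∧Rzy).

□□p → □p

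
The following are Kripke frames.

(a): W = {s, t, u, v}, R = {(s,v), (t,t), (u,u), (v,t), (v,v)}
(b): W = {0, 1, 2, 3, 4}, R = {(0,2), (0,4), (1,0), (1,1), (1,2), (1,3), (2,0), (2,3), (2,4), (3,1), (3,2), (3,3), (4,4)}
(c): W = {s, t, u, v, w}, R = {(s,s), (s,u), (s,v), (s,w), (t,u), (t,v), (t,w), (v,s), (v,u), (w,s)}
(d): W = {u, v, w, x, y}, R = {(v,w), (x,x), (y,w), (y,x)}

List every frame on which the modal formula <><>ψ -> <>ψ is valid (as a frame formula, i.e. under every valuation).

This is the axiom for transitivity; its first-order frame correspondent is forall x forall y forall z (Rxy & Ryz -> Rxz).
(a): fails — Rsv and Rvt but not Rst.
(b): fails — R10 and R04 but not R14.
(c): fails — Rtv and Rvs but not Rts.
(d): ✓.

(d)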